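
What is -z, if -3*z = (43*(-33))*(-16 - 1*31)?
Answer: 22231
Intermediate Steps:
z = -22231 (z = -43*(-33)*(-16 - 1*31)/3 = -(-473)*(-16 - 31) = -(-473)*(-47) = -⅓*66693 = -22231)
-z = -1*(-22231) = 22231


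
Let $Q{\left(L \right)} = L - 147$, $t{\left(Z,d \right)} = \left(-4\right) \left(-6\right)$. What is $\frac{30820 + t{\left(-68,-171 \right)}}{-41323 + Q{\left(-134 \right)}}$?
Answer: $- \frac{7711}{10401} \approx -0.74137$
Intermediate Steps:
$t{\left(Z,d \right)} = 24$
$Q{\left(L \right)} = -147 + L$
$\frac{30820 + t{\left(-68,-171 \right)}}{-41323 + Q{\left(-134 \right)}} = \frac{30820 + 24}{-41323 - 281} = \frac{30844}{-41323 - 281} = \frac{30844}{-41604} = 30844 \left(- \frac{1}{41604}\right) = - \frac{7711}{10401}$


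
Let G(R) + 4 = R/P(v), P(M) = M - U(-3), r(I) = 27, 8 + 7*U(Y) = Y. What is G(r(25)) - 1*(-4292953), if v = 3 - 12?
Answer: 223233159/52 ≈ 4.2929e+6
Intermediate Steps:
U(Y) = -8/7 + Y/7
v = -9
P(M) = 11/7 + M (P(M) = M - (-8/7 + (⅐)*(-3)) = M - (-8/7 - 3/7) = M - 1*(-11/7) = M + 11/7 = 11/7 + M)
G(R) = -4 - 7*R/52 (G(R) = -4 + R/(11/7 - 9) = -4 + R/(-52/7) = -4 + R*(-7/52) = -4 - 7*R/52)
G(r(25)) - 1*(-4292953) = (-4 - 7/52*27) - 1*(-4292953) = (-4 - 189/52) + 4292953 = -397/52 + 4292953 = 223233159/52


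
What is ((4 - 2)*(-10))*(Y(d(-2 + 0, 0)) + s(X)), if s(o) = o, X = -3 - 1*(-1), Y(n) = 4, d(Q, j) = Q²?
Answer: -40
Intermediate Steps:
X = -2 (X = -3 + 1 = -2)
((4 - 2)*(-10))*(Y(d(-2 + 0, 0)) + s(X)) = ((4 - 2)*(-10))*(4 - 2) = (2*(-10))*2 = -20*2 = -40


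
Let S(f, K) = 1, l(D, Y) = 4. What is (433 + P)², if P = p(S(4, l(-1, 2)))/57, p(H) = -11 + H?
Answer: 608658241/3249 ≈ 1.8734e+5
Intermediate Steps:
P = -10/57 (P = (-11 + 1)/57 = -10*1/57 = -10/57 ≈ -0.17544)
(433 + P)² = (433 - 10/57)² = (24671/57)² = 608658241/3249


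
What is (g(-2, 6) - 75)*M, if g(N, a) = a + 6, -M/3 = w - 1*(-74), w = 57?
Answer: 24759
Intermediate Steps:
M = -393 (M = -3*(57 - 1*(-74)) = -3*(57 + 74) = -3*131 = -393)
g(N, a) = 6 + a
(g(-2, 6) - 75)*M = ((6 + 6) - 75)*(-393) = (12 - 75)*(-393) = -63*(-393) = 24759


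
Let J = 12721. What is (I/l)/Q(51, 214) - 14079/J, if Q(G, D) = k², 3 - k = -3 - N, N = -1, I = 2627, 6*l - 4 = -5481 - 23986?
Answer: -3523582609/3123323525 ≈ -1.1282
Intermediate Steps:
l = -9821/2 (l = ⅔ + (-5481 - 23986)/6 = ⅔ + (⅙)*(-29467) = ⅔ - 29467/6 = -9821/2 ≈ -4910.5)
k = 5 (k = 3 - (-3 - 1*(-1)) = 3 - (-3 + 1) = 3 - 1*(-2) = 3 + 2 = 5)
Q(G, D) = 25 (Q(G, D) = 5² = 25)
(I/l)/Q(51, 214) - 14079/J = (2627/(-9821/2))/25 - 14079/12721 = (2627*(-2/9821))*(1/25) - 14079*1/12721 = -5254/9821*1/25 - 14079/12721 = -5254/245525 - 14079/12721 = -3523582609/3123323525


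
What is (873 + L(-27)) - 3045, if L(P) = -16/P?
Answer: -58628/27 ≈ -2171.4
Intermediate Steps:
(873 + L(-27)) - 3045 = (873 - 16/(-27)) - 3045 = (873 - 16*(-1/27)) - 3045 = (873 + 16/27) - 3045 = 23587/27 - 3045 = -58628/27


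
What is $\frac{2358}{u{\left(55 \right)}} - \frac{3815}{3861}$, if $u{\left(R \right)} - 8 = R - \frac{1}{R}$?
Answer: $\frac{243758965}{6687252} \approx 36.451$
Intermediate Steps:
$u{\left(R \right)} = 8 + R - \frac{1}{R}$ ($u{\left(R \right)} = 8 + \left(R - \frac{1}{R}\right) = 8 + R - \frac{1}{R}$)
$\frac{2358}{u{\left(55 \right)}} - \frac{3815}{3861} = \frac{2358}{8 + 55 - \frac{1}{55}} - \frac{3815}{3861} = \frac{2358}{\frac{3464}{55}} - \frac{3815}{3861} = 2358 \cdot \frac{55}{3464} - \frac{3815}{3861} = \frac{64845}{1732} - \frac{3815}{3861} = \frac{243758965}{6687252}$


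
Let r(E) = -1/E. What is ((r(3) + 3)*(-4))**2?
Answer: 1024/9 ≈ 113.78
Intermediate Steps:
((r(3) + 3)*(-4))**2 = ((-1/3 + 3)*(-4))**2 = ((8/3)*(-4))**2 = (-32/3)**2 = 1024/9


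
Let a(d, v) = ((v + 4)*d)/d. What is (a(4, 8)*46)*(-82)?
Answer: -45264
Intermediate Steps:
a(d, v) = 4 + v (a(d, v) = ((4 + v)*d)/d = (d*(4 + v))/d = 4 + v)
(a(4, 8)*46)*(-82) = ((4 + 8)*46)*(-82) = (12*46)*(-82) = 552*(-82) = -45264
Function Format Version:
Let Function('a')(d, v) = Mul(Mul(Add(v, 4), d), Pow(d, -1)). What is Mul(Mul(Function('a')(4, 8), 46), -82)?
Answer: -45264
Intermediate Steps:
Function('a')(d, v) = Add(4, v) (Function('a')(d, v) = Mul(Mul(Add(4, v), d), Pow(d, -1)) = Mul(Mul(d, Add(4, v)), Pow(d, -1)) = Add(4, v))
Mul(Mul(Function('a')(4, 8), 46), -82) = Mul(Mul(Add(4, 8), 46), -82) = Mul(Mul(12, 46), -82) = Mul(552, -82) = -45264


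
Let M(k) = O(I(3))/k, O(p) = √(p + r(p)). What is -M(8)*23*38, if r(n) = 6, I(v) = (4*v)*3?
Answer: -437*√42/4 ≈ -708.02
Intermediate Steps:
I(v) = 12*v
O(p) = √(6 + p) (O(p) = √(p + 6) = √(6 + p))
M(k) = √42/k (M(k) = √(6 + 12*3)/k = √(6 + 36)/k = √42/k)
-M(8)*23*38 = -(√42/8)*23*38 = -23*√42/8*38 = -437*√42/4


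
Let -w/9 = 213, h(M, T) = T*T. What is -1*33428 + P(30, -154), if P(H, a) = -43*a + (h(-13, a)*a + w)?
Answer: -3680987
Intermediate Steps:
h(M, T) = T²
w = -1917 (w = -9*213 = -1917)
P(H, a) = -1917 + a³ - 43*a (P(H, a) = -43*a + (a²*a - 1917) = -43*a + (a³ - 1917) = -43*a + (-1917 + a³) = -1917 + a³ - 43*a)
-1*33428 + P(30, -154) = -1*33428 + (-1917 + (-154)³ - 43*(-154)) = -33428 + (-1917 - 3652264 + 6622) = -33428 - 3647559 = -3680987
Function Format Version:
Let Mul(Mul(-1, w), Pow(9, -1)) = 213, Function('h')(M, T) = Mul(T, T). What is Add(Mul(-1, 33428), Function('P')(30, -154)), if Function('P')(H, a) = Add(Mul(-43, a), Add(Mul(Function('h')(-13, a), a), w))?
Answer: -3680987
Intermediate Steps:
Function('h')(M, T) = Pow(T, 2)
w = -1917 (w = Mul(-9, 213) = -1917)
Function('P')(H, a) = Add(-1917, Pow(a, 3), Mul(-43, a)) (Function('P')(H, a) = Add(Mul(-43, a), Add(Mul(Pow(a, 2), a), -1917)) = Add(Mul(-43, a), Add(Pow(a, 3), -1917)) = Add(Mul(-43, a), Add(-1917, Pow(a, 3))) = Add(-1917, Pow(a, 3), Mul(-43, a)))
Add(Mul(-1, 33428), Function('P')(30, -154)) = Add(Mul(-1, 33428), Add(-1917, Pow(-154, 3), Mul(-43, -154))) = Add(-33428, Add(-1917, -3652264, 6622)) = Add(-33428, -3647559) = -3680987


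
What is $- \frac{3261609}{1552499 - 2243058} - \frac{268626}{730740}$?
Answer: $\frac{366314343121}{84103180610} \approx 4.3555$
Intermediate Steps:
$- \frac{3261609}{1552499 - 2243058} - \frac{268626}{730740} = - \frac{3261609}{1552499 - 2243058} - \frac{44771}{121790} = - \frac{3261609}{-690559} - \frac{44771}{121790} = \left(-3261609\right) \left(- \frac{1}{690559}\right) - \frac{44771}{121790} = \frac{3261609}{690559} - \frac{44771}{121790} = \frac{366314343121}{84103180610}$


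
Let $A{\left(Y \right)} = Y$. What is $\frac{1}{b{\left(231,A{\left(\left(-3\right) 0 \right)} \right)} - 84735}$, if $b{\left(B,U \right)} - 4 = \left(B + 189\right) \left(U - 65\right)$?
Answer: $- \frac{1}{112031} \approx -8.9261 \cdot 10^{-6}$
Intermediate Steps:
$b{\left(B,U \right)} = 4 + \left(-65 + U\right) \left(189 + B\right)$ ($b{\left(B,U \right)} = 4 + \left(B + 189\right) \left(U - 65\right) = 4 + \left(189 + B\right) \left(-65 + U\right) = 4 + \left(-65 + U\right) \left(189 + B\right)$)
$\frac{1}{b{\left(231,A{\left(\left(-3\right) 0 \right)} \right)} - 84735} = \frac{1}{\left(-12281 - 15015 + 189 \left(\left(-3\right) 0\right) + 231 \left(\left(-3\right) 0\right)\right) - 84735} = \frac{1}{\left(-12281 - 15015 + 189 \cdot 0 + 231 \cdot 0\right) - 84735} = \frac{1}{\left(-12281 - 15015 + 0 + 0\right) - 84735} = \frac{1}{-27296 - 84735} = \frac{1}{-112031} = - \frac{1}{112031}$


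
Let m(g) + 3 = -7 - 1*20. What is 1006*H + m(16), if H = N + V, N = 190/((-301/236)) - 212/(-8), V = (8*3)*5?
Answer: -756991/301 ≈ -2514.9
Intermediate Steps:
V = 120 (V = 24*5 = 120)
m(g) = -30 (m(g) = -3 + (-7 - 1*20) = -3 + (-7 - 20) = -3 - 27 = -30)
N = -73727/602 (N = 190/((-301*1/236)) - 212*(-1/8) = 190/(-301/236) + 53/2 = 190*(-236/301) + 53/2 = -44840/301 + 53/2 = -73727/602 ≈ -122.47)
H = -1487/602 (H = -73727/602 + 120 = -1487/602 ≈ -2.4701)
1006*H + m(16) = 1006*(-1487/602) - 30 = -747961/301 - 30 = -756991/301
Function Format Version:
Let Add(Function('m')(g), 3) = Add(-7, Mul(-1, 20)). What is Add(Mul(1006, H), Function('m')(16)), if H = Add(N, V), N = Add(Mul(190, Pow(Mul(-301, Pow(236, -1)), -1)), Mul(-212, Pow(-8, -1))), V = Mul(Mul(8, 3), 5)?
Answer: Rational(-756991, 301) ≈ -2514.9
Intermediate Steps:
V = 120 (V = Mul(24, 5) = 120)
Function('m')(g) = -30 (Function('m')(g) = Add(-3, Add(-7, Mul(-1, 20))) = Add(-3, Add(-7, -20)) = Add(-3, -27) = -30)
N = Rational(-73727, 602) (N = Add(Mul(190, Pow(Mul(-301, Rational(1, 236)), -1)), Mul(-212, Rational(-1, 8))) = Add(Mul(190, Pow(Rational(-301, 236), -1)), Rational(53, 2)) = Add(Mul(190, Rational(-236, 301)), Rational(53, 2)) = Add(Rational(-44840, 301), Rational(53, 2)) = Rational(-73727, 602) ≈ -122.47)
H = Rational(-1487, 602) (H = Add(Rational(-73727, 602), 120) = Rational(-1487, 602) ≈ -2.4701)
Add(Mul(1006, H), Function('m')(16)) = Add(Mul(1006, Rational(-1487, 602)), -30) = Add(Rational(-747961, 301), -30) = Rational(-756991, 301)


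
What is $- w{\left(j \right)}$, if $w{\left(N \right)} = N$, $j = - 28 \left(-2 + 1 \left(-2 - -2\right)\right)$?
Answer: $-56$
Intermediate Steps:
$j = 56$ ($j = - 28 \left(-2 + 1 \left(-2 + 2\right)\right) = - 28 \left(-2 + 1 \cdot 0\right) = - 28 \left(-2 + 0\right) = \left(-28\right) \left(-2\right) = 56$)
$- w{\left(j \right)} = \left(-1\right) 56 = -56$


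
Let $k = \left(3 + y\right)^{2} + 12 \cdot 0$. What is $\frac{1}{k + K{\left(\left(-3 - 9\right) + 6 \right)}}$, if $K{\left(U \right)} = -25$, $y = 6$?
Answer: $\frac{1}{56} \approx 0.017857$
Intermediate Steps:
$k = 81$ ($k = \left(3 + 6\right)^{2} + 12 \cdot 0 = 9^{2} + 0 = 81 + 0 = 81$)
$\frac{1}{k + K{\left(\left(-3 - 9\right) + 6 \right)}} = \frac{1}{81 - 25} = \frac{1}{56}$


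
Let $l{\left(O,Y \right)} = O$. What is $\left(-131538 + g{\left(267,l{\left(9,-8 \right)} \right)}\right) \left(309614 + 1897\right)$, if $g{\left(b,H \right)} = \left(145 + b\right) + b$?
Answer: $-40764017949$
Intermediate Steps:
$g{\left(b,H \right)} = 145 + 2 b$
$\left(-131538 + g{\left(267,l{\left(9,-8 \right)} \right)}\right) \left(309614 + 1897\right) = \left(-131538 + \left(145 + 2 \cdot 267\right)\right) \left(309614 + 1897\right) = \left(-131538 + \left(145 + 534\right)\right) 311511 = \left(-131538 + 679\right) 311511 = \left(-130859\right) 311511 = -40764017949$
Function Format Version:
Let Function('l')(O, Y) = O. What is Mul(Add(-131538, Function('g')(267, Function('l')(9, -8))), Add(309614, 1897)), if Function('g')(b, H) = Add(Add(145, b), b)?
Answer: -40764017949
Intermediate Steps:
Function('g')(b, H) = Add(145, Mul(2, b))
Mul(Add(-131538, Function('g')(267, Function('l')(9, -8))), Add(309614, 1897)) = Mul(Add(-131538, Add(145, Mul(2, 267))), Add(309614, 1897)) = Mul(Add(-131538, Add(145, 534)), 311511) = Mul(Add(-131538, 679), 311511) = Mul(-130859, 311511) = -40764017949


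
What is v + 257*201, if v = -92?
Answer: 51565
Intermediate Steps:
v + 257*201 = -92 + 257*201 = -92 + 51657 = 51565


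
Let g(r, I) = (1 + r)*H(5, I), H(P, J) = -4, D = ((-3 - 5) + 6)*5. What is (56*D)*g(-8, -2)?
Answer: -15680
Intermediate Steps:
D = -10 (D = (-8 + 6)*5 = -2*5 = -10)
g(r, I) = -4 - 4*r (g(r, I) = (1 + r)*(-4) = -4 - 4*r)
(56*D)*g(-8, -2) = (56*(-10))*(-4 - 4*(-8)) = -560*(-4 + 32) = -560*28 = -15680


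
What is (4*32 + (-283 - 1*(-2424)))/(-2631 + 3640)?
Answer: 2269/1009 ≈ 2.2488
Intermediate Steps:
(4*32 + (-283 - 1*(-2424)))/(-2631 + 3640) = (128 + (-283 + 2424))/1009 = (128 + 2141)*(1/1009) = 2269*(1/1009) = 2269/1009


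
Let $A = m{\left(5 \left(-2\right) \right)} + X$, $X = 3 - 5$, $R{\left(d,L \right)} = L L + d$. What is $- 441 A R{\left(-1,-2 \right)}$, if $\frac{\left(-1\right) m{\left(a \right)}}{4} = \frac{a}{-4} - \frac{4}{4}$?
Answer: $10584$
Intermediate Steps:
$R{\left(d,L \right)} = d + L^{2}$ ($R{\left(d,L \right)} = L^{2} + d = d + L^{2}$)
$m{\left(a \right)} = 4 + a$ ($m{\left(a \right)} = - 4 \left(\frac{a}{-4} - \frac{4}{4}\right) = - 4 \left(a \left(- \frac{1}{4}\right) - 1\right) = - 4 \left(- \frac{a}{4} - 1\right) = - 4 \left(-1 - \frac{a}{4}\right) = 4 + a$)
$X = -2$ ($X = 3 - 5 = -2$)
$A = -8$ ($A = \left(4 + 5 \left(-2\right)\right) - 2 = \left(4 - 10\right) - 2 = -6 - 2 = -8$)
$- 441 A R{\left(-1,-2 \right)} = - 441 \left(- 8 \left(-1 + \left(-2\right)^{2}\right)\right) = - 441 \left(- 8 \left(-1 + 4\right)\right) = - 441 \left(\left(-8\right) 3\right) = \left(-441\right) \left(-24\right) = 10584$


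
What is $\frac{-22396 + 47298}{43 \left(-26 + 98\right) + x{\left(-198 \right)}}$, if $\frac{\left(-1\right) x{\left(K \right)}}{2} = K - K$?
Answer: $\frac{12451}{1548} \approx 8.0433$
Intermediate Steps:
$x{\left(K \right)} = 0$ ($x{\left(K \right)} = - 2 \left(K - K\right) = \left(-2\right) 0 = 0$)
$\frac{-22396 + 47298}{43 \left(-26 + 98\right) + x{\left(-198 \right)}} = \frac{-22396 + 47298}{43 \left(-26 + 98\right) + 0} = \frac{24902}{43 \cdot 72 + 0} = \frac{24902}{3096 + 0} = \frac{24902}{3096} = 24902 \cdot \frac{1}{3096} = \frac{12451}{1548}$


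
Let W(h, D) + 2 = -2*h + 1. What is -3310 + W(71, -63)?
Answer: -3453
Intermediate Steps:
W(h, D) = -1 - 2*h (W(h, D) = -2 + (-2*h + 1) = -2 + (1 - 2*h) = -1 - 2*h)
-3310 + W(71, -63) = -3310 + (-1 - 2*71) = -3310 + (-1 - 142) = -3310 - 143 = -3453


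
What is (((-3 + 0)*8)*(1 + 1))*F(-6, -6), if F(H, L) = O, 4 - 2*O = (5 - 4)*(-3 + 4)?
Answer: -72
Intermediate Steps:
O = 3/2 (O = 2 - (5 - 4)*(-3 + 4)/2 = 2 - 1/2 = 2 - ½*1 = 2 - ½ = 3/2 ≈ 1.5000)
F(H, L) = 3/2
(((-3 + 0)*8)*(1 + 1))*F(-6, -6) = (((-3 + 0)*8)*(1 + 1))*(3/2) = (-3*8*2)*(3/2) = -24*2*(3/2) = -48*3/2 = -72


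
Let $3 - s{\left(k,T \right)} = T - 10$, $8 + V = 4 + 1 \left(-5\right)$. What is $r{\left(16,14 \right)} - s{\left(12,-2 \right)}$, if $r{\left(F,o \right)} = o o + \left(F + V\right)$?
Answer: $188$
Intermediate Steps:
$V = -9$ ($V = -8 + \left(4 + 1 \left(-5\right)\right) = -8 + \left(4 - 5\right) = -8 - 1 = -9$)
$r{\left(F,o \right)} = -9 + F + o^{2}$ ($r{\left(F,o \right)} = o o + \left(F - 9\right) = o^{2} + \left(-9 + F\right) = -9 + F + o^{2}$)
$s{\left(k,T \right)} = 13 - T$ ($s{\left(k,T \right)} = 3 - \left(T - 10\right) = 3 - \left(-10 + T\right) = 13 - T$)
$r{\left(16,14 \right)} - s{\left(12,-2 \right)} = \left(-9 + 16 + 14^{2}\right) - \left(13 - -2\right) = \left(-9 + 16 + 196\right) - \left(13 + 2\right) = 203 - 15 = 188$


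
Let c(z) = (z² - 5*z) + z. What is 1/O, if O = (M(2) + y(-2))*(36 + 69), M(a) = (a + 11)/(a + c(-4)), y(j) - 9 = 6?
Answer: 34/54915 ≈ 0.00061914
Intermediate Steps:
c(z) = z² - 4*z
y(j) = 15 (y(j) = 9 + 6 = 15)
M(a) = (11 + a)/(32 + a) (M(a) = (a + 11)/(a - 4*(-4 - 4)) = (11 + a)/(a - 4*(-8)) = (11 + a)/(a + 32) = (11 + a)/(32 + a))
O = 54915/34 (O = ((11 + 2)/(32 + 2) + 15)*(36 + 69) = (13/34 + 15)*105 = (523/34)*105 = 54915/34 ≈ 1615.1)
1/O = 1/(54915/34) = 34/54915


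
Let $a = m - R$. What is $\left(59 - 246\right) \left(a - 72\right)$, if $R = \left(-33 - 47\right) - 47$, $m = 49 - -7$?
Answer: $-20757$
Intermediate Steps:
$m = 56$ ($m = 49 + 7 = 56$)
$R = -127$ ($R = -80 - 47 = -127$)
$a = 183$ ($a = 56 - -127 = 56 + 127 = 183$)
$\left(59 - 246\right) \left(a - 72\right) = \left(59 - 246\right) \left(183 - 72\right) = \left(59 - 246\right) 111 = \left(-187\right) 111 = -20757$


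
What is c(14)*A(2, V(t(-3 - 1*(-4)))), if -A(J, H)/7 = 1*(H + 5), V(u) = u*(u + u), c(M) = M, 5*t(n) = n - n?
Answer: -490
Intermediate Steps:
t(n) = 0 (t(n) = (n - n)/5 = (⅕)*0 = 0)
V(u) = 2*u² (V(u) = u*(2*u) = 2*u²)
A(J, H) = -35 - 7*H (A(J, H) = -7*(H + 5) = -7*(5 + H) = -35 - 7*H)
c(14)*A(2, V(t(-3 - 1*(-4)))) = 14*(-35 - 14*0²) = 14*(-35 - 14*0) = 14*(-35 - 7*0) = 14*(-35 + 0) = 14*(-35) = -490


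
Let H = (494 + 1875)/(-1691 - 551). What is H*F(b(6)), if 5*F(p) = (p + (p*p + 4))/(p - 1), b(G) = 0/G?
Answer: 4738/5605 ≈ 0.84532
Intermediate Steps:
b(G) = 0
F(p) = (4 + p + p²)/(5*(-1 + p)) (F(p) = ((p + (p*p + 4))/(p - 1))/5 = ((p + (p² + 4))/(-1 + p))/5 = ((p + (4 + p²))/(-1 + p))/5 = ((4 + p + p²)/(-1 + p))/5 = (4 + p + p²)/(5*(-1 + p)))
H = -2369/2242 (H = 2369/(-2242) = 2369*(-1/2242) = -2369/2242 ≈ -1.0566)
H*F(b(6)) = -2369*(4 + 0 + 0²)/(11210*(-1 + 0)) = -2369*(4 + 0 + 0)/(11210*(-1)) = -2369*(-1)*4/11210 = -2369/2242*(-⅘) = 4738/5605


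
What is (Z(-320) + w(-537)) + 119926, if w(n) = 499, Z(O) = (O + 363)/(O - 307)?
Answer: 75506432/627 ≈ 1.2042e+5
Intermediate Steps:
Z(O) = (363 + O)/(-307 + O)
(Z(-320) + w(-537)) + 119926 = ((363 - 320)/(-307 - 320) + 499) + 119926 = (43/(-627) + 499) + 119926 = (-1/627*43 + 499) + 119926 = (-43/627 + 499) + 119926 = 312830/627 + 119926 = 75506432/627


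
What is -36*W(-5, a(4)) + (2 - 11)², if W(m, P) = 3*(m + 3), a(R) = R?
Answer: 297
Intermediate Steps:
W(m, P) = 9 + 3*m (W(m, P) = 3*(3 + m) = 9 + 3*m)
-36*W(-5, a(4)) + (2 - 11)² = -36*(9 + 3*(-5)) + (2 - 11)² = -36*(9 - 15) + (-9)² = -36*(-6) + 81 = 216 + 81 = 297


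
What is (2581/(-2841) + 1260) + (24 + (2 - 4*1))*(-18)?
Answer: 2452043/2841 ≈ 863.09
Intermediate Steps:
(2581/(-2841) + 1260) + (24 + (2 - 4*1))*(-18) = (2581*(-1/2841) + 1260) + (24 + (2 - 4))*(-18) = (-2581/2841 + 1260) + (24 - 2)*(-18) = 3577079/2841 + 22*(-18) = 3577079/2841 - 396 = 2452043/2841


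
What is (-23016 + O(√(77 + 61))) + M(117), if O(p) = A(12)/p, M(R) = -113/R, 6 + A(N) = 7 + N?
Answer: -2692985/117 + 13*√138/138 ≈ -23016.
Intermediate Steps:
A(N) = 1 + N (A(N) = -6 + (7 + N) = 1 + N)
O(p) = 13/p (O(p) = (1 + 12)/p = 13/p)
(-23016 + O(√(77 + 61))) + M(117) = (-23016 + 13/(√(77 + 61))) - 113/117 = (-23016 + 13/(√138)) - 113*1/117 = (-23016 + 13*(√138/138)) - 113/117 = (-23016 + 13*√138/138) - 113/117 = -2692985/117 + 13*√138/138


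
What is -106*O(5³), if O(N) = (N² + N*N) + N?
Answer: -3325750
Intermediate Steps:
O(N) = N + 2*N² (O(N) = (N² + N²) + N = 2*N² + N = N + 2*N²)
-106*O(5³) = -106*5³*(1 + 2*5³) = -13250*(1 + 2*125) = -13250*(1 + 250) = -13250*251 = -106*31375 = -3325750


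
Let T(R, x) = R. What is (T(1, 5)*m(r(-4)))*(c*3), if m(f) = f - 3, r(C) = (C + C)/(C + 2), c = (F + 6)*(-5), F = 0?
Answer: -90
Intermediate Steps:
c = -30 (c = (0 + 6)*(-5) = 6*(-5) = -30)
r(C) = 2*C/(2 + C) (r(C) = (2*C)/(2 + C) = 2*C/(2 + C))
m(f) = -3 + f
(T(1, 5)*m(r(-4)))*(c*3) = (1*(-3 + 2*(-4)/(2 - 4)))*(-30*3) = (1*(-3 + 2*(-4)/(-2)))*(-90) = (1*(-3 + 2*(-4)*(-1/2)))*(-90) = (1*(-3 + 4))*(-90) = (1*1)*(-90) = 1*(-90) = -90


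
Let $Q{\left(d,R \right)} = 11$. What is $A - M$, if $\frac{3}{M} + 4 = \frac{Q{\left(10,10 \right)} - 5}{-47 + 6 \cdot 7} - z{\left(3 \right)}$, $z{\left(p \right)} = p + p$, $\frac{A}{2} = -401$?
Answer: $- \frac{44897}{56} \approx -801.73$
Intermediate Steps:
$A = -802$ ($A = 2 \left(-401\right) = -802$)
$z{\left(p \right)} = 2 p$
$M = - \frac{15}{56}$ ($M = \frac{3}{-4 - \left(6 - \frac{11 - 5}{-47 + 6 \cdot 7}\right)} = \frac{3}{-4 + \left(\frac{6}{-47 + 42} - 6\right)} = \frac{3}{-4 - \left(6 - \frac{6}{-5}\right)} = \frac{3}{-4 + \left(6 \left(- \frac{1}{5}\right) - 6\right)} = \frac{3}{-4 - \frac{36}{5}} = \frac{3}{- \frac{56}{5}} = 3 \left(- \frac{5}{56}\right) = - \frac{15}{56} \approx -0.26786$)
$A - M = -802 - - \frac{15}{56} = -802 + \frac{15}{56} = - \frac{44897}{56}$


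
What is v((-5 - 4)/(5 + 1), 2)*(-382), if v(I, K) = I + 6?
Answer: -1719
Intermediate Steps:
v(I, K) = 6 + I
v((-5 - 4)/(5 + 1), 2)*(-382) = (6 + (-5 - 4)/(5 + 1))*(-382) = (6 - 9/6)*(-382) = (6 - 9*1/6)*(-382) = (6 - 3/2)*(-382) = (9/2)*(-382) = -1719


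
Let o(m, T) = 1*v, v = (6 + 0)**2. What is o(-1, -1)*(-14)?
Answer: -504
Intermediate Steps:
v = 36 (v = 6**2 = 36)
o(m, T) = 36 (o(m, T) = 1*36 = 36)
o(-1, -1)*(-14) = 36*(-14) = -504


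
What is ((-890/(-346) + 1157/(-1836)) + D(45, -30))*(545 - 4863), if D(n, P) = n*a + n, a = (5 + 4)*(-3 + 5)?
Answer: -34567977473/9342 ≈ -3.7003e+6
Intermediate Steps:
a = 18 (a = 9*2 = 18)
D(n, P) = 19*n (D(n, P) = n*18 + n = 18*n + n = 19*n)
((-890/(-346) + 1157/(-1836)) + D(45, -30))*(545 - 4863) = ((-890/(-346) + 1157/(-1836)) + 19*45)*(545 - 4863) = ((-890*(-1/346) + 1157*(-1/1836)) + 855)*(-4318) = ((445/173 - 1157/1836) + 855)*(-4318) = (616859/317628 + 855)*(-4318) = (272188799/317628)*(-4318) = -34567977473/9342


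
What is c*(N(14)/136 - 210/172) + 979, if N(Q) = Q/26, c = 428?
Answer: 8707341/19006 ≈ 458.14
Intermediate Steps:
N(Q) = Q/26 (N(Q) = Q*(1/26) = Q/26)
c*(N(14)/136 - 210/172) + 979 = 428*(((1/26)*14)/136 - 210/172) + 979 = 428*((7/13)*(1/136) - 210*1/172) + 979 = 428*(7/1768 - 105/86) + 979 = 428*(-92519/76024) + 979 = -9899533/19006 + 979 = 8707341/19006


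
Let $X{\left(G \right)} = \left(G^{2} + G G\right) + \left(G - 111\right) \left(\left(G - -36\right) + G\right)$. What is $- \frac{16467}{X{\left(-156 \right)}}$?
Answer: $- \frac{499}{3708} \approx -0.13457$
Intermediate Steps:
$X{\left(G \right)} = 2 G^{2} + \left(-111 + G\right) \left(36 + 2 G\right)$ ($X{\left(G \right)} = \left(G^{2} + G^{2}\right) + \left(-111 + G\right) \left(\left(G + 36\right) + G\right) = 2 G^{2} + \left(-111 + G\right) \left(\left(36 + G\right) + G\right) = 2 G^{2} + \left(-111 + G\right) \left(36 + 2 G\right)$)
$- \frac{16467}{X{\left(-156 \right)}} = - \frac{16467}{-3996 - -29016 + 4 \left(-156\right)^{2}} = - \frac{16467}{-3996 + 29016 + 4 \cdot 24336} = - \frac{16467}{-3996 + 29016 + 97344} = - \frac{16467}{122364} = \left(-16467\right) \frac{1}{122364} = - \frac{499}{3708}$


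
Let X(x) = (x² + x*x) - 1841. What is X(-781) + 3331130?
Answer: 4549211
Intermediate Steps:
X(x) = -1841 + 2*x² (X(x) = (x² + x²) - 1841 = 2*x² - 1841 = -1841 + 2*x²)
X(-781) + 3331130 = (-1841 + 2*(-781)²) + 3331130 = (-1841 + 2*609961) + 3331130 = (-1841 + 1219922) + 3331130 = 1218081 + 3331130 = 4549211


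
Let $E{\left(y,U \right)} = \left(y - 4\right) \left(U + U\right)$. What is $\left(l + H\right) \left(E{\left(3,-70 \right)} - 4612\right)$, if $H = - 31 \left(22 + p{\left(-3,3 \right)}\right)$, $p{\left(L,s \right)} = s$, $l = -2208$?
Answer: $13339976$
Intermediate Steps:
$E{\left(y,U \right)} = 2 U \left(-4 + y\right)$ ($E{\left(y,U \right)} = \left(-4 + y\right) 2 U = 2 U \left(-4 + y\right)$)
$H = -775$ ($H = - 31 \left(22 + 3\right) = \left(-31\right) 25 = -775$)
$\left(l + H\right) \left(E{\left(3,-70 \right)} - 4612\right) = \left(-2208 - 775\right) \left(2 \left(-70\right) \left(-4 + 3\right) - 4612\right) = - 2983 \left(2 \left(-70\right) \left(-1\right) - 4612\right) = - 2983 \left(140 - 4612\right) = \left(-2983\right) \left(-4472\right) = 13339976$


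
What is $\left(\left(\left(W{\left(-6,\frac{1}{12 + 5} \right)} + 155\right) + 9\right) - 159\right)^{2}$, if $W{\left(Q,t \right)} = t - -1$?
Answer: $\frac{10609}{289} \approx 36.709$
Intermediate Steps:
$W{\left(Q,t \right)} = 1 + t$ ($W{\left(Q,t \right)} = t + 1 = 1 + t$)
$\left(\left(\left(W{\left(-6,\frac{1}{12 + 5} \right)} + 155\right) + 9\right) - 159\right)^{2} = \left(\left(\left(\left(1 + \frac{1}{12 + 5}\right) + 155\right) + 9\right) - 159\right)^{2} = \left(\left(\left(\left(1 + \frac{1}{17}\right) + 155\right) + 9\right) - 159\right)^{2} = \left(\left(\left(\frac{18}{17} + 155\right) + 9\right) - 159\right)^{2} = \left(\left(\frac{2653}{17} + 9\right) - 159\right)^{2} = \left(\frac{2806}{17} - 159\right)^{2} = \left(\frac{103}{17}\right)^{2} = \frac{10609}{289}$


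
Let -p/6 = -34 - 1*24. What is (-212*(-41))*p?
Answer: 3024816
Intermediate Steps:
p = 348 (p = -6*(-34 - 1*24) = -6*(-34 - 24) = -6*(-58) = 348)
(-212*(-41))*p = -212*(-41)*348 = 8692*348 = 3024816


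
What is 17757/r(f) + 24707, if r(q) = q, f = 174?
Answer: 1438925/58 ≈ 24809.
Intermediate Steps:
17757/r(f) + 24707 = 17757/174 + 24707 = 17757*(1/174) + 24707 = 5919/58 + 24707 = 1438925/58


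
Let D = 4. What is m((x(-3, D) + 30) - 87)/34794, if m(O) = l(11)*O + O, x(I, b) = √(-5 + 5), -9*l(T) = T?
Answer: 19/52191 ≈ 0.00036405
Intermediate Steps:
l(T) = -T/9
x(I, b) = 0 (x(I, b) = √0 = 0)
m(O) = -2*O/9 (m(O) = (-⅑*11)*O + O = -11*O/9 + O = -2*O/9)
m((x(-3, D) + 30) - 87)/34794 = -2*((0 + 30) - 87)/9/34794 = -2*(30 - 87)/9*(1/34794) = -2/9*(-57)*(1/34794) = (38/3)*(1/34794) = 19/52191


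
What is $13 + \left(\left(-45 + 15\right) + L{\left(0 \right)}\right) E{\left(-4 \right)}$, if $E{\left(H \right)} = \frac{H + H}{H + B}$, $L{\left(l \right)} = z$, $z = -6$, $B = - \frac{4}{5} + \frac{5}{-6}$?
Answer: $- \frac{6443}{169} \approx -38.124$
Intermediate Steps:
$B = - \frac{49}{30}$ ($B = \left(-4\right) \frac{1}{5} + 5 \left(- \frac{1}{6}\right) = - \frac{4}{5} - \frac{5}{6} = - \frac{49}{30} \approx -1.6333$)
$L{\left(l \right)} = -6$
$E{\left(H \right)} = \frac{2 H}{- \frac{49}{30} + H}$ ($E{\left(H \right)} = \frac{H + H}{H - \frac{49}{30}} = \frac{2 H}{- \frac{49}{30} + H}$)
$13 + \left(\left(-45 + 15\right) + L{\left(0 \right)}\right) E{\left(-4 \right)} = 13 + \left(\left(-45 + 15\right) - 6\right) 60 \left(-4\right) \frac{1}{-49 + 30 \left(-4\right)} = 13 + \left(-30 - 6\right) 60 \left(-4\right) \frac{1}{-49 - 120} = 13 - 36 \cdot 60 \left(-4\right) \frac{1}{-169} = 13 - 36 \cdot 60 \left(-4\right) \left(- \frac{1}{169}\right) = 13 - \frac{8640}{169} = - \frac{6443}{169}$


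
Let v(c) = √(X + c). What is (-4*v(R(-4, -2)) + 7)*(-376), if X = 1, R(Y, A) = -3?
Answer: -2632 + 1504*I*√2 ≈ -2632.0 + 2127.0*I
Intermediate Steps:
v(c) = √(1 + c)
(-4*v(R(-4, -2)) + 7)*(-376) = (-4*√(1 - 3) + 7)*(-376) = (-4*I*√2 + 7)*(-376) = (7 - 4*I*√2)*(-376) = -2632 + 1504*I*√2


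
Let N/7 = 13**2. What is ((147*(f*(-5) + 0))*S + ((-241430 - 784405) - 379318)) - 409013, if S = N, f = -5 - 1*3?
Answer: 5141874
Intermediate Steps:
f = -8 (f = -5 - 3 = -8)
N = 1183 (N = 7*13**2 = 7*169 = 1183)
S = 1183
((147*(f*(-5) + 0))*S + ((-241430 - 784405) - 379318)) - 409013 = ((147*(-8*(-5) + 0))*1183 + ((-241430 - 784405) - 379318)) - 409013 = ((147*(40 + 0))*1183 + (-1025835 - 379318)) - 409013 = ((147*40)*1183 - 1405153) - 409013 = (5880*1183 - 1405153) - 409013 = (6956040 - 1405153) - 409013 = 5550887 - 409013 = 5141874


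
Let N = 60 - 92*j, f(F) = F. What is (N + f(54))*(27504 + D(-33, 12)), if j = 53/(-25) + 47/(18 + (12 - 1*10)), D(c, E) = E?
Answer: 63864636/25 ≈ 2.5546e+6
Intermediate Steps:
j = 23/100 (j = 53*(-1/25) + 47/(18 + (12 - 10)) = -53/25 + 47/(18 + 2) = -53/25 + 47/20 = 23/100 ≈ 0.23000)
N = 971/25 (N = 60 - 92*23/100 = 60 - 529/25 = 971/25 ≈ 38.840)
(N + f(54))*(27504 + D(-33, 12)) = (971/25 + 54)*(27504 + 12) = (2321/25)*27516 = 63864636/25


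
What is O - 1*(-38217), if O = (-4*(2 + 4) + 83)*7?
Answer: 38630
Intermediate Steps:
O = 413 (O = (-4*6 + 83)*7 = (-24 + 83)*7 = 59*7 = 413)
O - 1*(-38217) = 413 - 1*(-38217) = 413 + 38217 = 38630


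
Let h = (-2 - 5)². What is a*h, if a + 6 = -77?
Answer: -4067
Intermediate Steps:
a = -83 (a = -6 - 77 = -83)
h = 49 (h = (-7)² = 49)
a*h = -83*49 = -4067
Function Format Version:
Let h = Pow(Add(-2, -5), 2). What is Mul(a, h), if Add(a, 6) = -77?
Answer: -4067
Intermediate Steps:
a = -83 (a = Add(-6, -77) = -83)
h = 49 (h = Pow(-7, 2) = 49)
Mul(a, h) = Mul(-83, 49) = -4067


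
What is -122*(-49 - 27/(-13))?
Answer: 74420/13 ≈ 5724.6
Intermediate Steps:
-122*(-49 - 27/(-13)) = -122*(-49 - 27*(-1/13)) = -122*(-49 + 27/13) = -122*(-610/13) = 74420/13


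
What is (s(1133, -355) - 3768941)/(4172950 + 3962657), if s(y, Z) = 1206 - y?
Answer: -3768868/8135607 ≈ -0.46326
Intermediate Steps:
(s(1133, -355) - 3768941)/(4172950 + 3962657) = ((1206 - 1*1133) - 3768941)/(4172950 + 3962657) = ((1206 - 1133) - 3768941)/8135607 = (73 - 3768941)*(1/8135607) = -3768868*1/8135607 = -3768868/8135607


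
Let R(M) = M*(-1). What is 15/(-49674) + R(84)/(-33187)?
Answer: 174991/78501478 ≈ 0.0022291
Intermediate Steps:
R(M) = -M
15/(-49674) + R(84)/(-33187) = 15/(-49674) - 1*84/(-33187) = 15*(-1/49674) - 84*(-1/33187) = -5/16558 + 12/4741 = 174991/78501478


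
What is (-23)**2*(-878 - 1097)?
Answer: -1044775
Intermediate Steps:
(-23)**2*(-878 - 1097) = 529*(-1975) = -1044775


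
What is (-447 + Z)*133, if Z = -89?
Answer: -71288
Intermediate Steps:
(-447 + Z)*133 = (-447 - 89)*133 = -536*133 = -71288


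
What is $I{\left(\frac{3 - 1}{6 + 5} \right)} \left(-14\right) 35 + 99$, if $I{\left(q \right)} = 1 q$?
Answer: $\frac{109}{11} \approx 9.9091$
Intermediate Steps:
$I{\left(q \right)} = q$
$I{\left(\frac{3 - 1}{6 + 5} \right)} \left(-14\right) 35 + 99 = \frac{3 - 1}{6 + 5} \left(-14\right) 35 + 99 = \frac{2}{11} \left(-14\right) 35 + 99 = \left(- \frac{28}{11}\right) 35 + 99 = - \frac{980}{11} + 99 = \frac{109}{11}$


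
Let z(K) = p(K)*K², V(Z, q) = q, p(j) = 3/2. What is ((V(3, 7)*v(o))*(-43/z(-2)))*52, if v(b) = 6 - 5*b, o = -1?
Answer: -86086/3 ≈ -28695.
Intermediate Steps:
p(j) = 3/2 (p(j) = 3*(½) = 3/2)
z(K) = 3*K²/2
((V(3, 7)*v(o))*(-43/z(-2)))*52 = ((7*(6 - 5*(-1)))*(-43/((3/2)*(-2)²)))*52 = ((7*(6 + 5))*(-43/((3/2)*4)))*52 = ((7*11)*(-43/6))*52 = (77*(-43*⅙))*52 = (77*(-43/6))*52 = -3311/6*52 = -86086/3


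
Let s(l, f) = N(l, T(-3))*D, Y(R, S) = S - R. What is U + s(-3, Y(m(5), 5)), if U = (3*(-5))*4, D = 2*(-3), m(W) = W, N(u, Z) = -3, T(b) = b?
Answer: -42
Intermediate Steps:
D = -6
s(l, f) = 18 (s(l, f) = -3*(-6) = 18)
U = -60 (U = -15*4 = -60)
U + s(-3, Y(m(5), 5)) = -60 + 18 = -42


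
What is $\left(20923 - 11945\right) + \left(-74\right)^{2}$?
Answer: $14454$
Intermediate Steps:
$\left(20923 - 11945\right) + \left(-74\right)^{2} = 8978 + 5476 = 14454$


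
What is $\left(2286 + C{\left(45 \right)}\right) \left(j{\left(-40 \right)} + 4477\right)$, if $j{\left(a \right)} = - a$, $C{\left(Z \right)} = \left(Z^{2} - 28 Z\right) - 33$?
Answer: $13632306$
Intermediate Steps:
$C{\left(Z \right)} = -33 + Z^{2} - 28 Z$
$\left(2286 + C{\left(45 \right)}\right) \left(j{\left(-40 \right)} + 4477\right) = \left(2286 - \left(1293 - 2025\right)\right) \left(\left(-1\right) \left(-40\right) + 4477\right) = \left(2286 - -732\right) \left(40 + 4477\right) = \left(2286 + 732\right) 4517 = 3018 \cdot 4517 = 13632306$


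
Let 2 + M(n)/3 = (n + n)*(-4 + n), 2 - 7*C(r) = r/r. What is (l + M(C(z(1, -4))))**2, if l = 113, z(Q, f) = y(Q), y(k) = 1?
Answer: 25816561/2401 ≈ 10752.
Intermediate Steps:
z(Q, f) = 1
C(r) = 1/7 (C(r) = 2/7 - r/(7*r) = 2/7 - 1/7*1 = 2/7 - 1/7 = 1/7)
M(n) = -6 + 6*n*(-4 + n) (M(n) = -6 + 3*((n + n)*(-4 + n)) = -6 + 3*((2*n)*(-4 + n)) = -6 + 3*(2*n*(-4 + n)) = -6 + 6*n*(-4 + n))
(l + M(C(z(1, -4))))**2 = (113 + (-6 - 24*1/7 + 6*(1/7)**2))**2 = (113 + (-6 - 24/7 + 6*(1/49)))**2 = (113 + (-6 - 24/7 + 6/49))**2 = (113 - 456/49)**2 = (5081/49)**2 = 25816561/2401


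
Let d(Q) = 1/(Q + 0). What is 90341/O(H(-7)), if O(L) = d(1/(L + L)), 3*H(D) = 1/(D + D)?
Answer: -1897161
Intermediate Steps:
H(D) = 1/(6*D) (H(D) = 1/(3*(D + D)) = 1/(3*((2*D))) = (1/(2*D))/3 = 1/(6*D))
d(Q) = 1/Q
O(L) = 2*L (O(L) = 1/(1/(L + L)) = 1/(1/(2*L)) = 2*L)
90341/O(H(-7)) = 90341/((2*((⅙)/(-7)))) = 90341/((2*((⅙)*(-⅐)))) = 90341/((2*(-1/42))) = 90341/(-1/21) = 90341*(-21) = -1897161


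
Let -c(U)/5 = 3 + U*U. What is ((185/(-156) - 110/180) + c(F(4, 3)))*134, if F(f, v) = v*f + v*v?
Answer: -69666667/234 ≈ -2.9772e+5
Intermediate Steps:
F(f, v) = v**2 + f*v (F(f, v) = f*v + v**2 = v**2 + f*v)
c(U) = -15 - 5*U**2 (c(U) = -5*(3 + U*U) = -5*(3 + U**2) = -15 - 5*U**2)
((185/(-156) - 110/180) + c(F(4, 3)))*134 = ((185/(-156) - 110/180) + (-15 - 5*9*(4 + 3)**2))*134 = ((185*(-1/156) - 110*1/180) + (-15 - 5*(3*7)**2))*134 = ((-185/156 - 11/18) + (-15 - 5*21**2))*134 = (-841/468 + (-15 - 5*441))*134 = (-841/468 + (-15 - 2205))*134 = (-841/468 - 2220)*134 = -1039801/468*134 = -69666667/234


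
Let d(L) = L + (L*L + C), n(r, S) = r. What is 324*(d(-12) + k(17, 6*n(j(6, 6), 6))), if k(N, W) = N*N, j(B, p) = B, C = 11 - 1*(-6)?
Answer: 141912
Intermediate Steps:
C = 17 (C = 11 + 6 = 17)
k(N, W) = N²
d(L) = 17 + L + L² (d(L) = L + (L*L + 17) = L + (L² + 17) = L + (17 + L²) = 17 + L + L²)
324*(d(-12) + k(17, 6*n(j(6, 6), 6))) = 324*((17 - 12 + (-12)²) + 17²) = 324*((17 - 12 + 144) + 289) = 324*(149 + 289) = 324*438 = 141912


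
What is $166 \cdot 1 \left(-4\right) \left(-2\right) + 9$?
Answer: $1337$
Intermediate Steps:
$166 \cdot 1 \left(-4\right) \left(-2\right) + 9 = 166 \left(\left(-4\right) \left(-2\right)\right) + 9 = 166 \cdot 8 + 9 = 1328 + 9 = 1337$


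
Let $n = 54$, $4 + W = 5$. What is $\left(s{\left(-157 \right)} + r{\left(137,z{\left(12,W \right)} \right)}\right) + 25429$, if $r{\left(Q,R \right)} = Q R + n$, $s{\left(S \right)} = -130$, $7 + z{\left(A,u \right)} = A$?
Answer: $26038$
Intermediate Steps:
$W = 1$ ($W = -4 + 5 = 1$)
$z{\left(A,u \right)} = -7 + A$
$r{\left(Q,R \right)} = 54 + Q R$ ($r{\left(Q,R \right)} = Q R + 54 = 54 + Q R$)
$\left(s{\left(-157 \right)} + r{\left(137,z{\left(12,W \right)} \right)}\right) + 25429 = \left(-130 + \left(54 + 137 \left(-7 + 12\right)\right)\right) + 25429 = \left(-130 + \left(54 + 137 \cdot 5\right)\right) + 25429 = \left(-130 + \left(54 + 685\right)\right) + 25429 = \left(-130 + 739\right) + 25429 = 609 + 25429 = 26038$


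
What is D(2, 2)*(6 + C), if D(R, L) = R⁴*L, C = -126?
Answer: -3840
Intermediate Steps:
D(R, L) = L*R⁴
D(2, 2)*(6 + C) = (2*2⁴)*(6 - 126) = (2*16)*(-120) = 32*(-120) = -3840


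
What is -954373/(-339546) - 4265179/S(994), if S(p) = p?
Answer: -361818955493/84377181 ≈ -4288.1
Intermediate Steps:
-954373/(-339546) - 4265179/S(994) = -954373/(-339546) - 4265179/994 = -954373*(-1/339546) - 4265179*1/994 = 954373/339546 - 4265179/994 = -361818955493/84377181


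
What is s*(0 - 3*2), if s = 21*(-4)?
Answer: 504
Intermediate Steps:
s = -84
s*(0 - 3*2) = -84*(0 - 3*2) = -84*(0 - 6) = -84*(-6) = 504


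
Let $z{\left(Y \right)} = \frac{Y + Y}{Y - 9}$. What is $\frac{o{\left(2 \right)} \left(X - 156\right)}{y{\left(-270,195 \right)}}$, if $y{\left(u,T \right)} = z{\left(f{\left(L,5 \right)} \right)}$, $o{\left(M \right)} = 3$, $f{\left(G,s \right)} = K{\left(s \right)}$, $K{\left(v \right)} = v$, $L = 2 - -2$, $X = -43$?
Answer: $\frac{1194}{5} \approx 238.8$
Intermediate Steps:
$L = 4$ ($L = 2 + 2 = 4$)
$f{\left(G,s \right)} = s$
$z{\left(Y \right)} = \frac{2 Y}{-9 + Y}$
$y{\left(u,T \right)} = - \frac{5}{2}$ ($y{\left(u,T \right)} = 2 \cdot 5 \frac{1}{-9 + 5} = 2 \cdot 5 \frac{1}{-4} = 2 \cdot 5 \left(- \frac{1}{4}\right) = - \frac{5}{2}$)
$\frac{o{\left(2 \right)} \left(X - 156\right)}{y{\left(-270,195 \right)}} = \frac{3 \left(-43 - 156\right)}{- \frac{5}{2}} = 3 \left(-199\right) \left(- \frac{2}{5}\right) = \left(-597\right) \left(- \frac{2}{5}\right) = \frac{1194}{5}$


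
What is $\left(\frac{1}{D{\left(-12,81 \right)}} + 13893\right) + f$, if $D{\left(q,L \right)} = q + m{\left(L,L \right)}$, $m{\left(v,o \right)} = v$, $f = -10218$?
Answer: $\frac{253576}{69} \approx 3675.0$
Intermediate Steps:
$D{\left(q,L \right)} = L + q$ ($D{\left(q,L \right)} = q + L = L + q$)
$\left(\frac{1}{D{\left(-12,81 \right)}} + 13893\right) + f = \left(\frac{1}{81 - 12} + 13893\right) - 10218 = \left(\frac{1}{69} + 13893\right) - 10218 = \frac{958618}{69} - 10218 = \frac{253576}{69}$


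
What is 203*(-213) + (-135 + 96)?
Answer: -43278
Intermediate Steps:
203*(-213) + (-135 + 96) = -43239 - 39 = -43278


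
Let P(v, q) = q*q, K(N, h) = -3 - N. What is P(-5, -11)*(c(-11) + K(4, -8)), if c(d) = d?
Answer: -2178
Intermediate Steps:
P(v, q) = q**2
P(-5, -11)*(c(-11) + K(4, -8)) = (-11)**2*(-11 + (-3 - 1*4)) = 121*(-11 + (-3 - 4)) = 121*(-11 - 7) = 121*(-18) = -2178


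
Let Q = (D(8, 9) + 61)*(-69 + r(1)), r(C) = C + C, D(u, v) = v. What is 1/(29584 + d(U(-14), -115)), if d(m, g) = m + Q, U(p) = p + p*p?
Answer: 1/25076 ≈ 3.9879e-5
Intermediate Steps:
r(C) = 2*C
Q = -4690 (Q = (9 + 61)*(-69 + 2*1) = 70*(-69 + 2) = 70*(-67) = -4690)
U(p) = p + p²
d(m, g) = -4690 + m (d(m, g) = m - 4690 = -4690 + m)
1/(29584 + d(U(-14), -115)) = 1/(29584 + (-4690 - 14*(1 - 14))) = 1/(29584 + (-4690 - 14*(-13))) = 1/(29584 + (-4690 + 182)) = 1/(29584 - 4508) = 1/25076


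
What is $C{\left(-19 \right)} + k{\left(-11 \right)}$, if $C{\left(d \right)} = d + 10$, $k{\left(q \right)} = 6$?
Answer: $-3$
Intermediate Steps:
$C{\left(d \right)} = 10 + d$
$C{\left(-19 \right)} + k{\left(-11 \right)} = \left(10 - 19\right) + 6 = -9 + 6 = -3$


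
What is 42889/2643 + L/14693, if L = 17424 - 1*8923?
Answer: 652636220/38833599 ≈ 16.806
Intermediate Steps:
L = 8501 (L = 17424 - 8923 = 8501)
42889/2643 + L/14693 = 42889/2643 + 8501/14693 = 652636220/38833599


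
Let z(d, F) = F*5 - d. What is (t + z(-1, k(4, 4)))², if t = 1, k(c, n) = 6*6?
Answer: 33124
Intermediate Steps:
k(c, n) = 36
z(d, F) = -d + 5*F (z(d, F) = 5*F - d = -d + 5*F)
(t + z(-1, k(4, 4)))² = (1 + (-1*(-1) + 5*36))² = (1 + (1 + 180))² = (1 + 181)² = 182² = 33124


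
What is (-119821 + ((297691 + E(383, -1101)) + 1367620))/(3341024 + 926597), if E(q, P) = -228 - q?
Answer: 1544879/4267621 ≈ 0.36200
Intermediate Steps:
(-119821 + ((297691 + E(383, -1101)) + 1367620))/(3341024 + 926597) = (-119821 + ((297691 + (-228 - 1*383)) + 1367620))/(3341024 + 926597) = (-119821 + ((297691 + (-228 - 383)) + 1367620))/4267621 = (-119821 + ((297691 - 611) + 1367620))*(1/4267621) = (-119821 + (297080 + 1367620))*(1/4267621) = (-119821 + 1664700)*(1/4267621) = 1544879*(1/4267621) = 1544879/4267621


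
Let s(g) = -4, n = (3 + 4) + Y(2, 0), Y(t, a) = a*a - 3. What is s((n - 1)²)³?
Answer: -64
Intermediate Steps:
Y(t, a) = -3 + a² (Y(t, a) = a² - 3 = -3 + a²)
n = 4 (n = (3 + 4) + (-3 + 0²) = 7 + (-3 + 0) = 7 - 3 = 4)
s((n - 1)²)³ = (-4)³ = -64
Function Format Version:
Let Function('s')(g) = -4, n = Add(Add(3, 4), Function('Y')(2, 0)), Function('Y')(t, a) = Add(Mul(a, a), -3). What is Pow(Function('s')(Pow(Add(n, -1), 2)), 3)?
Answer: -64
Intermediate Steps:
Function('Y')(t, a) = Add(-3, Pow(a, 2)) (Function('Y')(t, a) = Add(Pow(a, 2), -3) = Add(-3, Pow(a, 2)))
n = 4 (n = Add(Add(3, 4), Add(-3, Pow(0, 2))) = Add(7, Add(-3, 0)) = Add(7, -3) = 4)
Pow(Function('s')(Pow(Add(n, -1), 2)), 3) = Pow(-4, 3) = -64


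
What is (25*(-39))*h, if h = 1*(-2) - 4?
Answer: 5850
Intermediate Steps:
h = -6 (h = -2 - 4 = -6)
(25*(-39))*h = (25*(-39))*(-6) = -975*(-6) = 5850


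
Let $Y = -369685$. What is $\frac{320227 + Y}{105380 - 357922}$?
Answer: $\frac{24729}{126271} \approx 0.19584$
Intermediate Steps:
$\frac{320227 + Y}{105380 - 357922} = \frac{320227 - 369685}{105380 - 357922} = - \frac{49458}{-252542} = \left(-49458\right) \left(- \frac{1}{252542}\right) = \frac{24729}{126271}$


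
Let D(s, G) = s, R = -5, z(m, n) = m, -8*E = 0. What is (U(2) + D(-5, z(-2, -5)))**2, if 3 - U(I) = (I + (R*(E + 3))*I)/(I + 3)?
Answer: 324/25 ≈ 12.960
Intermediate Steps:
E = 0 (E = -1/8*0 = 0)
U(I) = 3 + 14*I/(3 + I) (U(I) = 3 - (I + (-5*(0 + 3))*I)/(I + 3) = 3 - (I + (-5*3)*I)/(3 + I) = 3 - (I - 15*I)/(3 + I) = 3 - (-14*I)/(3 + I) = 3 - (-14)*I/(3 + I) = 3 + 14*I/(3 + I))
(U(2) + D(-5, z(-2, -5)))**2 = ((9 + 17*2)/(3 + 2) - 5)**2 = ((9 + 34)/5 - 5)**2 = ((1/5)*43 - 5)**2 = (43/5 - 5)**2 = (18/5)**2 = 324/25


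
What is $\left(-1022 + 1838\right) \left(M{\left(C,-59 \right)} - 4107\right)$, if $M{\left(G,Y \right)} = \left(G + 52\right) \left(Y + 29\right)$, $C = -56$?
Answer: $-3253392$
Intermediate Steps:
$M{\left(G,Y \right)} = \left(29 + Y\right) \left(52 + G\right)$ ($M{\left(G,Y \right)} = \left(52 + G\right) \left(29 + Y\right) = \left(29 + Y\right) \left(52 + G\right)$)
$\left(-1022 + 1838\right) \left(M{\left(C,-59 \right)} - 4107\right) = \left(-1022 + 1838\right) \left(\left(1508 + 29 \left(-56\right) + 52 \left(-59\right) - -3304\right) - 4107\right) = 816 \left(\left(1508 - 1624 - 3068 + 3304\right) - 4107\right) = 816 \left(120 - 4107\right) = 816 \left(-3987\right) = -3253392$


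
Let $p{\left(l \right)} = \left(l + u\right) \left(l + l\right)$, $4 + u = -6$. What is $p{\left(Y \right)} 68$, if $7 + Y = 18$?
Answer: $1496$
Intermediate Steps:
$Y = 11$ ($Y = -7 + 18 = 11$)
$u = -10$ ($u = -4 - 6 = -10$)
$p{\left(l \right)} = 2 l \left(-10 + l\right)$ ($p{\left(l \right)} = \left(l - 10\right) \left(l + l\right) = \left(-10 + l\right) 2 l = 2 l \left(-10 + l\right)$)
$p{\left(Y \right)} 68 = 2 \cdot 11 \left(-10 + 11\right) 68 = 2 \cdot 11 \cdot 1 \cdot 68 = 22 \cdot 68 = 1496$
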